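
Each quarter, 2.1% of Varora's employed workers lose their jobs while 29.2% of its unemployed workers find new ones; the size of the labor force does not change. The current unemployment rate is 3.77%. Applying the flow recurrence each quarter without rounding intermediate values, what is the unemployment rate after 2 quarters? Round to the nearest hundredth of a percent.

Unemployment rate after two quarters ≈ 5.32%.

With a fixed labor force, u_{t+1} = u_t + s·(1−u_t) − f·u_t = u_t·(1−s−f) + s.
Here 1−s−f = 0.687 and s = 0.021.
u_1 = 0.037700 × 0.687 + 0.021 = 0.046900.
u_2 = 0.046900 × 0.687 + 0.021 = 0.053220.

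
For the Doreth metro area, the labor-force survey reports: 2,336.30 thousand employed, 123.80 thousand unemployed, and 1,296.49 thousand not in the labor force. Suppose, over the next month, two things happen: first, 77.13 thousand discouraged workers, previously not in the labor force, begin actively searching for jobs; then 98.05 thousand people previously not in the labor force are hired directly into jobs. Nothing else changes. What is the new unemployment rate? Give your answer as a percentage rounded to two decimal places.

Initially, labor force = 2,336.30 + 123.80 = 2,460.10 thousand, so u = 123.80/2,460.10 = 5.03%.
After the first change, unemployed and labor force both rise by 77.13 → E = 2,336.30, U = 200.93, labor force = 2,537.23 thousand.
After the second change, employed and labor force both rise by 98.05; unemployed unchanged → E = 2,434.35, U = 200.93, labor force = 2,635.28 thousand.
New unemployment rate = 200.93 / 2,635.28 = 7.62%.

New unemployment rate ≈ 7.62%.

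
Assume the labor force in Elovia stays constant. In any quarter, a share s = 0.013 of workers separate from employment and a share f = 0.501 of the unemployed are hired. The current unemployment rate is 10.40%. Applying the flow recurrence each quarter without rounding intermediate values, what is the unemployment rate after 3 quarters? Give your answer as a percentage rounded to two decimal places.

With a fixed labor force, u_{t+1} = u_t + s·(1−u_t) − f·u_t = u_t·(1−s−f) + s.
Here 1−s−f = 0.486 and s = 0.013.
u_1 = 0.104000 × 0.486 + 0.013 = 0.063544.
u_2 = 0.063544 × 0.486 + 0.013 = 0.043882.
u_3 = 0.043882 × 0.486 + 0.013 = 0.034327.

Unemployment rate after three quarters ≈ 3.43%.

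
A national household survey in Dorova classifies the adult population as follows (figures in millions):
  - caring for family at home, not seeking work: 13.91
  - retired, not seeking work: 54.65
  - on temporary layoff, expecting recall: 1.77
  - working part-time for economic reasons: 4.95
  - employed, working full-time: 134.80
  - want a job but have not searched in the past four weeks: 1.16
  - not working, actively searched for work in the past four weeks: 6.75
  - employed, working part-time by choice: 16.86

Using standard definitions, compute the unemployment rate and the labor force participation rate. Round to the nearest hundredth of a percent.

Unemployment rate ≈ 5.16%; labor force participation rate ≈ 70.31%.

Employed = 4.95 + 134.80 + 16.86 = 156.61 million (anyone who worked, including part-time for economic reasons, counts as employed).
Unemployed = 1.77 + 6.75 = 8.52 million (jobless and actively searching, or on temporary layoff).
Labor force = 156.61 + 8.52 = 165.13 million.
Not in labor force = 13.91 + 54.65 + 1.16 = 69.72 million (those not working and not actively searching are outside the labor force — including those who want a job but have given up searching).
Civilian working-age population = 165.13 + 69.72 = 234.85 million.
Unemployment rate = 8.52 / 165.13 = 5.16%.
Labor force participation rate = 165.13 / 234.85 = 70.31%.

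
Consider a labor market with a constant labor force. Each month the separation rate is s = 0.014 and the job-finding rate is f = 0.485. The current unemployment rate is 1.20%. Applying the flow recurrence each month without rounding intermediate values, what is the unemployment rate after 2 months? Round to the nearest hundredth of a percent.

With a fixed labor force, u_{t+1} = u_t + s·(1−u_t) − f·u_t = u_t·(1−s−f) + s.
Here 1−s−f = 0.501 and s = 0.014.
u_1 = 0.012000 × 0.501 + 0.014 = 0.020012.
u_2 = 0.020012 × 0.501 + 0.014 = 0.024026.

Unemployment rate after two months ≈ 2.40%.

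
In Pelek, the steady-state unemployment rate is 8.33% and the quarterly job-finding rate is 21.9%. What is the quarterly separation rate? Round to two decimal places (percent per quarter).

From u* = s/(s+f): s = u·f/(1−u).
s = 0.0833 × 21.9 / (1 − 0.0833) = 1.8243 / 0.9167 ≈ 1.99% per quarter.

Separation rate ≈ 1.99% per quarter.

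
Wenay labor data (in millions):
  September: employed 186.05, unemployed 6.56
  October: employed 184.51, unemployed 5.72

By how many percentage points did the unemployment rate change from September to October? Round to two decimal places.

September: labor force = 186.05 + 6.56 = 192.61; u = 6.56/192.61 = 3.41%.
October: labor force = 184.51 + 5.72 = 190.23; u = 5.72/190.23 = 3.01%.
Change = 3.01% − 3.41% = −0.40 pp.

The unemployment rate changed by −0.40 percentage points.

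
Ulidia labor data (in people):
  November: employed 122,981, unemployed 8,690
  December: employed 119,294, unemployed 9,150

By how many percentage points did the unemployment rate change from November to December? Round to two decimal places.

The unemployment rate changed by +0.52 percentage points.

November: labor force = 122,981 + 8,690 = 131,671; u = 8,690/131,671 = 6.60%.
December: labor force = 119,294 + 9,150 = 128,444; u = 9,150/128,444 = 7.12%.
Change = 7.12% − 6.60% = +0.52 pp.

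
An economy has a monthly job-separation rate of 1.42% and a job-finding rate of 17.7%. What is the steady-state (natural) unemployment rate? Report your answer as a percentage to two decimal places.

Steady-state unemployment rate ≈ 7.43%.

At steady state the flows balance: s·E = f·U, so U/(E+U) = s/(s+f).
u* = 1.42 / (1.42 + 17.7) = 1.42 / 19.12 = 7.43%.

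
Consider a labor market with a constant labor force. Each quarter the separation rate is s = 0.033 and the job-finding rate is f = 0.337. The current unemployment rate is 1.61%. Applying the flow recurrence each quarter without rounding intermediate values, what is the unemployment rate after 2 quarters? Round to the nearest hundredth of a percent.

Unemployment rate after two quarters ≈ 6.02%.

With a fixed labor force, u_{t+1} = u_t + s·(1−u_t) − f·u_t = u_t·(1−s−f) + s.
Here 1−s−f = 0.630 and s = 0.033.
u_1 = 0.016100 × 0.630 + 0.033 = 0.043143.
u_2 = 0.043143 × 0.630 + 0.033 = 0.060180.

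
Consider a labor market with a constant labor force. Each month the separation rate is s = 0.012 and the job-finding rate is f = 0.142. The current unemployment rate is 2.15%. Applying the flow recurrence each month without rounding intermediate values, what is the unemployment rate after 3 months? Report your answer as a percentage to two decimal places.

With a fixed labor force, u_{t+1} = u_t + s·(1−u_t) − f·u_t = u_t·(1−s−f) + s.
Here 1−s−f = 0.846 and s = 0.012.
u_1 = 0.021500 × 0.846 + 0.012 = 0.030189.
u_2 = 0.030189 × 0.846 + 0.012 = 0.037540.
u_3 = 0.037540 × 0.846 + 0.012 = 0.043759.

Unemployment rate after three months ≈ 4.38%.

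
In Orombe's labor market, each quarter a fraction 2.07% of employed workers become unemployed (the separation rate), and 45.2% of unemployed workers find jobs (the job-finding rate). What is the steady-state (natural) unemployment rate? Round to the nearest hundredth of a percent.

At steady state the flows balance: s·E = f·U, so U/(E+U) = s/(s+f).
u* = 2.07 / (2.07 + 45.2) = 2.07 / 47.27 = 4.38%.

Steady-state unemployment rate ≈ 4.38%.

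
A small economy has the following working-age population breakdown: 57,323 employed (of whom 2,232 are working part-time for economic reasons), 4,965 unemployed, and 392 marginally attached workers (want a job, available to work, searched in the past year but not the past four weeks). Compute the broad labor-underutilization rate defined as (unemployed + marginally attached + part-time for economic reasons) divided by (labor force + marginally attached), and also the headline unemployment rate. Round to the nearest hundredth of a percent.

Broad underutilization rate ≈ 12.11%; headline unemployment rate ≈ 7.97%.

Labor force = 57,323 + 4,965 = 62,288.
Numerator = 4,965 + 392 + 2,232 = 7,589.
Denominator = 62,288 + 392 = 62,680.
Broad rate = 7,589 / 62,680 = 12.11%.
Headline unemployment rate = 4,965 / 62,288 = 7.97%.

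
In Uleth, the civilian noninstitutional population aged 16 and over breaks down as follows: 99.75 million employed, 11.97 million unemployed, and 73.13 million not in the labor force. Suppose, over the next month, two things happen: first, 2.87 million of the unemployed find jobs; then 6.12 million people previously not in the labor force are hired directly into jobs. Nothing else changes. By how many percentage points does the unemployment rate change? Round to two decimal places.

The unemployment rate changes by −2.99 percentage points.

Initially, labor force = 99.75 + 11.97 = 111.72 million, so u = 11.97/111.72 = 10.71%.
After the first change, unemployed falls and employed rises by 2.87; labor force unchanged → E = 102.62, U = 9.10, labor force = 111.72 million.
After the second change, employed and labor force both rise by 6.12; unemployed unchanged → E = 108.74, U = 9.10, labor force = 117.84 million.
New unemployment rate = 9.10 / 117.84 = 7.72%.
Change = 7.72% − 10.71% = −2.99 percentage points.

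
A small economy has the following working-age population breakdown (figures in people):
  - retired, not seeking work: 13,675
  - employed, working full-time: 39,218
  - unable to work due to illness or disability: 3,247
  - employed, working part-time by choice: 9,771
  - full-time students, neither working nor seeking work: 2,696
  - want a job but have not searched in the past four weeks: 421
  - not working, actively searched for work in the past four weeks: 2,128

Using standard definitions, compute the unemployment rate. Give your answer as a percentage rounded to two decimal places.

Unemployment rate ≈ 4.16%.

Employed = 39,218 + 9,771 = 48,989.
Unemployed = 2,128.
Labor force = 48,989 + 2,128 = 51,117.
Unemployment rate = 2,128 / 51,117 = 4.16%.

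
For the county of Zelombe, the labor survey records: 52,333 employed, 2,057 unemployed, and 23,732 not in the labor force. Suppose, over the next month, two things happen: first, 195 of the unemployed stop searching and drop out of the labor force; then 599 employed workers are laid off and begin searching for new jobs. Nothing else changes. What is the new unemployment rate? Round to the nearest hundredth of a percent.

New unemployment rate ≈ 4.54%.

Initially, labor force = 52,333 + 2,057 = 54,390, so u = 2,057/54,390 = 3.78%.
After the first change, unemployed and labor force both fall by 195 → E = 52,333, U = 1,862, labor force = 54,195.
After the second change, employed falls and unemployed rises by 599; labor force unchanged → E = 51,734, U = 2,461, labor force = 54,195.
New unemployment rate = 2,461 / 54,195 = 4.54%.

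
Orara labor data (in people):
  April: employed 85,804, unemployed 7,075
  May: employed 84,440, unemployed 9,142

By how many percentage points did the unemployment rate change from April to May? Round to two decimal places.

The unemployment rate changed by +2.15 percentage points.

April: labor force = 85,804 + 7,075 = 92,879; u = 7,075/92,879 = 7.62%.
May: labor force = 84,440 + 9,142 = 93,582; u = 9,142/93,582 = 9.77%.
Change = 9.77% − 7.62% = +2.15 pp.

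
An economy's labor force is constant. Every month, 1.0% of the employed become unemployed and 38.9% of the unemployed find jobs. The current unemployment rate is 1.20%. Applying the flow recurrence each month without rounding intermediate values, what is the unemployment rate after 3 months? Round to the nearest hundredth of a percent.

Unemployment rate after three months ≈ 2.22%.

With a fixed labor force, u_{t+1} = u_t + s·(1−u_t) − f·u_t = u_t·(1−s−f) + s.
Here 1−s−f = 0.601 and s = 0.010.
u_1 = 0.012000 × 0.601 + 0.010 = 0.017212.
u_2 = 0.017212 × 0.601 + 0.010 = 0.020344.
u_3 = 0.020344 × 0.601 + 0.010 = 0.022227.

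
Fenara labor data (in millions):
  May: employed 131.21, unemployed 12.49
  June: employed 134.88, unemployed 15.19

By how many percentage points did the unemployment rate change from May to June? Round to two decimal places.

May: labor force = 131.21 + 12.49 = 143.70; u = 12.49/143.70 = 8.69%.
June: labor force = 134.88 + 15.19 = 150.07; u = 15.19/150.07 = 10.12%.
Change = 10.12% − 8.69% = +1.43 pp.

The unemployment rate changed by +1.43 percentage points.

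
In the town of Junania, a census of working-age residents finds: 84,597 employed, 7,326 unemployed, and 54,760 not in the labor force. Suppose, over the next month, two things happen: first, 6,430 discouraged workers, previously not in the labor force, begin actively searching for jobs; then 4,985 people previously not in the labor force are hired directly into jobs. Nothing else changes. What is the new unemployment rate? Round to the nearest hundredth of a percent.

New unemployment rate ≈ 13.31%.

Initially, labor force = 84,597 + 7,326 = 91,923, so u = 7,326/91,923 = 7.97%.
After the first change, unemployed and labor force both rise by 6,430 → E = 84,597, U = 13,756, labor force = 98,353.
After the second change, employed and labor force both rise by 4,985; unemployed unchanged → E = 89,582, U = 13,756, labor force = 103,338.
New unemployment rate = 13,756 / 103,338 = 13.31%.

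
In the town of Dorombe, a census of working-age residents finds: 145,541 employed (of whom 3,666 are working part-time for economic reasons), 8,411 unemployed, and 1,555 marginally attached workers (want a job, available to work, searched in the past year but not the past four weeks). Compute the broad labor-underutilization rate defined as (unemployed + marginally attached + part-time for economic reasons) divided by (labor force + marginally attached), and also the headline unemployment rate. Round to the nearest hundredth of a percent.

Broad underutilization rate ≈ 8.77%; headline unemployment rate ≈ 5.46%.

Labor force = 145,541 + 8,411 = 153,952.
Numerator = 8,411 + 1,555 + 3,666 = 13,632.
Denominator = 153,952 + 1,555 = 155,507.
Broad rate = 13,632 / 155,507 = 8.77%.
Headline unemployment rate = 8,411 / 153,952 = 5.46%.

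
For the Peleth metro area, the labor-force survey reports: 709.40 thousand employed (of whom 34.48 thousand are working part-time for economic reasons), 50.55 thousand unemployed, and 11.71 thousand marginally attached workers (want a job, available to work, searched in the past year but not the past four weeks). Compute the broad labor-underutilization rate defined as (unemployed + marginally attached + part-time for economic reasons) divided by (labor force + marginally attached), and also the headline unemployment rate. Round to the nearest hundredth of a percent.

Broad underutilization rate ≈ 12.54%; headline unemployment rate ≈ 6.65%.

Labor force = 709.40 + 50.55 = 759.95 thousand.
Numerator = 50.55 + 11.71 + 34.48 = 96.74 thousand.
Denominator = 759.95 + 11.71 = 771.66 thousand.
Broad rate = 96.74 / 771.66 = 12.54%.
Headline unemployment rate = 50.55 / 759.95 = 6.65%.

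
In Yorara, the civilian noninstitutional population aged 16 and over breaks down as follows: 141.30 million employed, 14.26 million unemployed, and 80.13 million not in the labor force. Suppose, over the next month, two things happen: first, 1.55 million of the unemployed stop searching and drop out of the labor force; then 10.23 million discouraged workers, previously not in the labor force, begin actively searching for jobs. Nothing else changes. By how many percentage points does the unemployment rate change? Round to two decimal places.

The unemployment rate changes by +4.80 percentage points.

Initially, labor force = 141.30 + 14.26 = 155.56 million, so u = 14.26/155.56 = 9.17%.
After the first change, unemployed and labor force both fall by 1.55 → E = 141.30, U = 12.71, labor force = 154.01 million.
After the second change, unemployed and labor force both rise by 10.23 → E = 141.30, U = 22.94, labor force = 164.24 million.
New unemployment rate = 22.94 / 164.24 = 13.97%.
Change = 13.97% − 9.17% = +4.80 percentage points.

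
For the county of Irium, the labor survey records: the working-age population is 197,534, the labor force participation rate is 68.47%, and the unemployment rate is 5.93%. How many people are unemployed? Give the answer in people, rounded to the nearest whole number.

About 8,020 are unemployed.

Labor force = 0.6847 × 197,534 = 135,252.
Unemployed = 0.0593 × 135,252 ≈ 8,020.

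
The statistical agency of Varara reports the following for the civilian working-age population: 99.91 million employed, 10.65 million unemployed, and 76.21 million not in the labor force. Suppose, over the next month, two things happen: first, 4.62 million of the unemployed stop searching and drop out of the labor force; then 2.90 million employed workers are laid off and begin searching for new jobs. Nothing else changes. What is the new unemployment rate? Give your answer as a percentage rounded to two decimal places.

New unemployment rate ≈ 8.43%.

Initially, labor force = 99.91 + 10.65 = 110.56 million, so u = 10.65/110.56 = 9.63%.
After the first change, unemployed and labor force both fall by 4.62 → E = 99.91, U = 6.03, labor force = 105.94 million.
After the second change, employed falls and unemployed rises by 2.90; labor force unchanged → E = 97.01, U = 8.93, labor force = 105.94 million.
New unemployment rate = 8.93 / 105.94 = 8.43%.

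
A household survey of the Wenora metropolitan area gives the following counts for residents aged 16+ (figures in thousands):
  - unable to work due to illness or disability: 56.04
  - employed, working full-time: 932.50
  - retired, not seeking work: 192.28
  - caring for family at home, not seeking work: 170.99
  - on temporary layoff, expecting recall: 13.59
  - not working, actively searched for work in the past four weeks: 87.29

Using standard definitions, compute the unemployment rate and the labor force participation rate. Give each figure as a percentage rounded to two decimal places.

Unemployment rate ≈ 9.76%; labor force participation rate ≈ 71.14%.

Employed = 932.50 thousand.
Unemployed = 13.59 + 87.29 = 100.88 thousand (jobless and actively searching, or on temporary layoff).
Labor force = 932.50 + 100.88 = 1,033.38 thousand.
Not in labor force = 56.04 + 192.28 + 170.99 = 419.31 thousand (those not working and not actively searching are outside the labor force).
Civilian working-age population = 1,033.38 + 419.31 = 1,452.69 thousand.
Unemployment rate = 100.88 / 1,033.38 = 9.76%.
Labor force participation rate = 1,033.38 / 1,452.69 = 71.14%.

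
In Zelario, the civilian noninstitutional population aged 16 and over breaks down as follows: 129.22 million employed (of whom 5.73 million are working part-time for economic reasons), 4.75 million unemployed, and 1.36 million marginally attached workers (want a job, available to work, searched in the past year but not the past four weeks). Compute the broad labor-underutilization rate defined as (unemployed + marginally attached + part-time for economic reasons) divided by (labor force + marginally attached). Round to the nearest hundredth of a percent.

Broad underutilization rate ≈ 8.75%.

Labor force = 129.22 + 4.75 = 133.97 million.
Numerator = 4.75 + 1.36 + 5.73 = 11.84 million.
Denominator = 133.97 + 1.36 = 135.33 million.
Broad rate = 11.84 / 135.33 = 8.75%.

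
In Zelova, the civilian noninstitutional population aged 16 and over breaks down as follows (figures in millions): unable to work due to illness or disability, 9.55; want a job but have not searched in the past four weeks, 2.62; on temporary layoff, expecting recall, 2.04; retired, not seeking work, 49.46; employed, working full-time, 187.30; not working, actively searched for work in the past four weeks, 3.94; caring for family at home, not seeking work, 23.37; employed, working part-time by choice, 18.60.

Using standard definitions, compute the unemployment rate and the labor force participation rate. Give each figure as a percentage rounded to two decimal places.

Employed = 187.30 + 18.60 = 205.90 million.
Unemployed = 2.04 + 3.94 = 5.98 million (jobless and actively searching, or on temporary layoff).
Labor force = 205.90 + 5.98 = 211.88 million.
Not in labor force = 9.55 + 2.62 + 49.46 + 23.37 = 85.00 million (those not working and not actively searching are outside the labor force — including those who want a job but have given up searching).
Civilian working-age population = 211.88 + 85.00 = 296.88 million.
Unemployment rate = 5.98 / 211.88 = 2.82%.
Labor force participation rate = 211.88 / 296.88 = 71.37%.

Unemployment rate ≈ 2.82%; labor force participation rate ≈ 71.37%.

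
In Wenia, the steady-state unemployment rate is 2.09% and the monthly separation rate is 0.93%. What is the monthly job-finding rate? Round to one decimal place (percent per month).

From u* = s/(s+f): f = s·(1−u)/u.
f = 0.93 × (1 − 0.0209) / 0.0209 = 0.9106 / 0.0209 ≈ 43.6% per month.

Job-finding rate ≈ 43.6% per month.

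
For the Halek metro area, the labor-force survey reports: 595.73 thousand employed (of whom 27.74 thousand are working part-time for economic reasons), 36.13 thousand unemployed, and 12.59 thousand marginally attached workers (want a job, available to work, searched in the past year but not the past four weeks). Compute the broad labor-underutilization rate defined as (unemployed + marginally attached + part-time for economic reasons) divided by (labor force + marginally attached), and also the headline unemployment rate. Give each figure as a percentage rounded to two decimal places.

Broad underutilization rate ≈ 11.86%; headline unemployment rate ≈ 5.72%.

Labor force = 595.73 + 36.13 = 631.86 thousand.
Numerator = 36.13 + 12.59 + 27.74 = 76.46 thousand.
Denominator = 631.86 + 12.59 = 644.45 thousand.
Broad rate = 76.46 / 644.45 = 11.86%.
Headline unemployment rate = 36.13 / 631.86 = 5.72%.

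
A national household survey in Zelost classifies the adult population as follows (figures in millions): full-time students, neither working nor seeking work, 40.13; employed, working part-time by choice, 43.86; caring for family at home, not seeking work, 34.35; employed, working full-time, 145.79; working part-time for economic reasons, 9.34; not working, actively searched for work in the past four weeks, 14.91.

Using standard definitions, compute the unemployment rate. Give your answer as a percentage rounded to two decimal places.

Employed = 43.86 + 145.79 + 9.34 = 198.99 million (anyone who worked, including part-time for economic reasons, counts as employed).
Unemployed = 14.91 million.
Labor force = 198.99 + 14.91 = 213.90 million.
Unemployment rate = 14.91 / 213.90 = 6.97%.

Unemployment rate ≈ 6.97%.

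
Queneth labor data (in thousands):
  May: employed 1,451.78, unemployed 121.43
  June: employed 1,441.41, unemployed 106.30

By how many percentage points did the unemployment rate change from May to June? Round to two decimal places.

May: labor force = 1,451.78 + 121.43 = 1,573.21; u = 121.43/1,573.21 = 7.72%.
June: labor force = 1,441.41 + 106.30 = 1,547.71; u = 106.30/1,547.71 = 6.87%.
Change = 6.87% − 7.72% = −0.85 pp.

The unemployment rate changed by −0.85 percentage points.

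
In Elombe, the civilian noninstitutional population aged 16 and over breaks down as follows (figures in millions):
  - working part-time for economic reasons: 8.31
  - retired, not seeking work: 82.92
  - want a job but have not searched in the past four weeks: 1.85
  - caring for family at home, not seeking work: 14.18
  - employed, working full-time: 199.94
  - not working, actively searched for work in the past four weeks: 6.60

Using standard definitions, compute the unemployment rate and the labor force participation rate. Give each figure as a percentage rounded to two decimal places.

Employed = 8.31 + 199.94 = 208.25 million (anyone who worked, including part-time for economic reasons, counts as employed).
Unemployed = 6.60 million.
Labor force = 208.25 + 6.60 = 214.85 million.
Not in labor force = 82.92 + 1.85 + 14.18 = 98.95 million (those not working and not actively searching are outside the labor force — including those who want a job but have given up searching).
Civilian working-age population = 214.85 + 98.95 = 313.80 million.
Unemployment rate = 6.60 / 214.85 = 3.07%.
Labor force participation rate = 214.85 / 313.80 = 68.47%.

Unemployment rate ≈ 3.07%; labor force participation rate ≈ 68.47%.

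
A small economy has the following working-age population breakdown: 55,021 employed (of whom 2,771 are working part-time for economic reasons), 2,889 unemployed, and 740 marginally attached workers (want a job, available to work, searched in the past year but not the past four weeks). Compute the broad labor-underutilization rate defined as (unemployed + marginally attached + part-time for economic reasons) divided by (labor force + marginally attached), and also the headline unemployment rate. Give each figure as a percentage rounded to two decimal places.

Broad underutilization rate ≈ 10.91%; headline unemployment rate ≈ 4.99%.

Labor force = 55,021 + 2,889 = 57,910.
Numerator = 2,889 + 740 + 2,771 = 6,400.
Denominator = 57,910 + 740 = 58,650.
Broad rate = 6,400 / 58,650 = 10.91%.
Headline unemployment rate = 2,889 / 57,910 = 4.99%.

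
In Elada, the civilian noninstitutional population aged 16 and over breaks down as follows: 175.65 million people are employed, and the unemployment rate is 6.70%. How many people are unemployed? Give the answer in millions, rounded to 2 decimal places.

Let U be the number unemployed. The labor force is E + U, and U/(E+U) = 0.0670.
So U = 0.0670 × 175.65 / (1 − 0.0670) = 11.7686 / 0.9330 ≈ 12.61 million.

About 12.61 million are unemployed.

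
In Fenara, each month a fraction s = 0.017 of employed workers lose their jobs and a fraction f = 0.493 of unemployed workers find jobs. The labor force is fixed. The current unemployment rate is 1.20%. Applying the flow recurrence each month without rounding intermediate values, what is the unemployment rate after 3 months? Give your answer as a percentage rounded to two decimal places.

Unemployment rate after three months ≈ 3.08%.

With a fixed labor force, u_{t+1} = u_t + s·(1−u_t) − f·u_t = u_t·(1−s−f) + s.
Here 1−s−f = 0.490 and s = 0.017.
u_1 = 0.012000 × 0.490 + 0.017 = 0.022880.
u_2 = 0.022880 × 0.490 + 0.017 = 0.028211.
u_3 = 0.028211 × 0.490 + 0.017 = 0.030823.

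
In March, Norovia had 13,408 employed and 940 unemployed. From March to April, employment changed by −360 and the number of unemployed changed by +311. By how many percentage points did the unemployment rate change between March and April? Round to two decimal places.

March: labor force = 13,408 + 940 = 14,348; u = 940/14,348 = 6.55%.
April: labor force = 13,048 + 1,251 = 14,299; u = 1,251/14,299 = 8.75%.
Change = 8.75% − 6.55% = +2.20 pp.

The unemployment rate changed by +2.20 percentage points.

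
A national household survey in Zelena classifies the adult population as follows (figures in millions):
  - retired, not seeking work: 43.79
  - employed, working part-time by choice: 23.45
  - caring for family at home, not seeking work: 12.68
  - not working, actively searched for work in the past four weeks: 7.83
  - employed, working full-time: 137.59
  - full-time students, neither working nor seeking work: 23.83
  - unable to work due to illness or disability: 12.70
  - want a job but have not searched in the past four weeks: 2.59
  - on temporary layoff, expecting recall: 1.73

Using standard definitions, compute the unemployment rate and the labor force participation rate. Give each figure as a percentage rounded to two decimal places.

Unemployment rate ≈ 5.60%; labor force participation rate ≈ 64.09%.

Employed = 23.45 + 137.59 = 161.04 million.
Unemployed = 7.83 + 1.73 = 9.56 million (jobless and actively searching, or on temporary layoff).
Labor force = 161.04 + 9.56 = 170.60 million.
Not in labor force = 43.79 + 12.68 + 23.83 + 12.70 + 2.59 = 95.59 million (those not working and not actively searching are outside the labor force — including those who want a job but have given up searching).
Civilian working-age population = 170.60 + 95.59 = 266.19 million.
Unemployment rate = 9.56 / 170.60 = 5.60%.
Labor force participation rate = 170.60 / 266.19 = 64.09%.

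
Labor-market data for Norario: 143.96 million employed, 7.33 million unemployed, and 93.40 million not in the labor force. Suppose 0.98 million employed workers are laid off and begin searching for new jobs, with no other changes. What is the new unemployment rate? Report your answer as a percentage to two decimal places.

Initially, labor force = 143.96 + 7.33 = 151.29 million, so u = 7.33/151.29 = 4.84%.
After the change, employed falls and unemployed rises by 0.98; labor force unchanged → E = 142.98, U = 8.31, labor force = 151.29 million.
New unemployment rate = 8.31 / 151.29 = 5.49%.

New unemployment rate ≈ 5.49%.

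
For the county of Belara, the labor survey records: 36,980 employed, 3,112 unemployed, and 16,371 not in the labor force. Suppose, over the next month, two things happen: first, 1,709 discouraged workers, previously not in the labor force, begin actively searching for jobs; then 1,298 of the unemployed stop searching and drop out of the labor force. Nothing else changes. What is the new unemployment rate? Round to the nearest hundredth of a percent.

New unemployment rate ≈ 8.70%.

Initially, labor force = 36,980 + 3,112 = 40,092, so u = 3,112/40,092 = 7.76%.
After the first change, unemployed and labor force both rise by 1,709 → E = 36,980, U = 4,821, labor force = 41,801.
After the second change, unemployed and labor force both fall by 1,298 → E = 36,980, U = 3,523, labor force = 40,503.
New unemployment rate = 3,523 / 40,503 = 8.70%.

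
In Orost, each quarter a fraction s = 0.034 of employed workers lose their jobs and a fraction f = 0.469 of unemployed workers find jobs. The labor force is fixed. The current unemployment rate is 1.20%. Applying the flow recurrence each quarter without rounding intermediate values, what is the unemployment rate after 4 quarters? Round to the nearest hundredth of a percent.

Unemployment rate after four quarters ≈ 6.42%.

With a fixed labor force, u_{t+1} = u_t + s·(1−u_t) − f·u_t = u_t·(1−s−f) + s.
Here 1−s−f = 0.497 and s = 0.034.
u_1 = 0.012000 × 0.497 + 0.034 = 0.039964.
u_2 = 0.039964 × 0.497 + 0.034 = 0.053862.
u_3 = 0.053862 × 0.497 + 0.034 = 0.060769.
u_4 = 0.060769 × 0.497 + 0.034 = 0.064202.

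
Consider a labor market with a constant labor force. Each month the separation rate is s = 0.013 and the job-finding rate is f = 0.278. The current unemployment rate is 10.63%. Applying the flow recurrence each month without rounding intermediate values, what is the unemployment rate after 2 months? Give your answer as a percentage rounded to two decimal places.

With a fixed labor force, u_{t+1} = u_t + s·(1−u_t) − f·u_t = u_t·(1−s−f) + s.
Here 1−s−f = 0.709 and s = 0.013.
u_1 = 0.106300 × 0.709 + 0.013 = 0.088367.
u_2 = 0.088367 × 0.709 + 0.013 = 0.075652.

Unemployment rate after two months ≈ 7.57%.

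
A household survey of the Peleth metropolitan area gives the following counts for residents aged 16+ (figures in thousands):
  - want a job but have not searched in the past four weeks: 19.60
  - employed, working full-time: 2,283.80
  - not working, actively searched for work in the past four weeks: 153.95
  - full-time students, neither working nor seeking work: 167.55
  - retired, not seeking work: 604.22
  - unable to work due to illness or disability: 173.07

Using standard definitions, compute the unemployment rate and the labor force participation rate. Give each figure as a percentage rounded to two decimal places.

Unemployment rate ≈ 6.32%; labor force participation rate ≈ 71.65%.

Employed = 2,283.80 thousand.
Unemployed = 153.95 thousand.
Labor force = 2,283.80 + 153.95 = 2,437.75 thousand.
Not in labor force = 19.60 + 167.55 + 604.22 + 173.07 = 964.44 thousand (those not working and not actively searching are outside the labor force — including those who want a job but have given up searching).
Civilian working-age population = 2,437.75 + 964.44 = 3,402.19 thousand.
Unemployment rate = 153.95 / 2,437.75 = 6.32%.
Labor force participation rate = 2,437.75 / 3,402.19 = 71.65%.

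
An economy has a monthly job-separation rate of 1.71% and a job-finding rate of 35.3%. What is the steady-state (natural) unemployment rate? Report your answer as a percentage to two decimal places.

At steady state the flows balance: s·E = f·U, so U/(E+U) = s/(s+f).
u* = 1.71 / (1.71 + 35.3) = 1.71 / 37.01 = 4.62%.

Steady-state unemployment rate ≈ 4.62%.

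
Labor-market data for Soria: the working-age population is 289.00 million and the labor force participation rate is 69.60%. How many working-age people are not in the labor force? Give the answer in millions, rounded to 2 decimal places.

About 87.86 million are not in the labor force.

Share not in the labor force = 1 − 0.6960 = 0.3040.
Not in labor force = 0.3040 × 289.00 ≈ 87.86 million.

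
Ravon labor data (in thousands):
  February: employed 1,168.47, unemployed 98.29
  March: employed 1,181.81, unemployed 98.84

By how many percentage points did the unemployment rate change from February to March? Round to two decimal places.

February: labor force = 1,168.47 + 98.29 = 1,266.76; u = 98.29/1,266.76 = 7.76%.
March: labor force = 1,181.81 + 98.84 = 1,280.65; u = 98.84/1,280.65 = 7.72%.
Change = 7.72% − 7.76% = −0.04 pp.

The unemployment rate changed by −0.04 percentage points.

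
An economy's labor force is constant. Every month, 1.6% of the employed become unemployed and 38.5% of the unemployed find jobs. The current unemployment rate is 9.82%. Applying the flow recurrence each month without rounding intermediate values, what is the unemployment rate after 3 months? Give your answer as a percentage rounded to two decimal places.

With a fixed labor force, u_{t+1} = u_t + s·(1−u_t) − f·u_t = u_t·(1−s−f) + s.
Here 1−s−f = 0.599 and s = 0.016.
u_1 = 0.098200 × 0.599 + 0.016 = 0.074822.
u_2 = 0.074822 × 0.599 + 0.016 = 0.060818.
u_3 = 0.060818 × 0.599 + 0.016 = 0.052430.

Unemployment rate after three months ≈ 5.24%.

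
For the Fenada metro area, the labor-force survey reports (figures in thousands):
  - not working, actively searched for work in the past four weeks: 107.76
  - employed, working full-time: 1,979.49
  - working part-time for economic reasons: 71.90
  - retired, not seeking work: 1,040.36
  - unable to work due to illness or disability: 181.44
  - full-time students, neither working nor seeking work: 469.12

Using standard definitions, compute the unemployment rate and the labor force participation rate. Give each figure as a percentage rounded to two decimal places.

Unemployment rate ≈ 4.99%; labor force participation rate ≈ 56.08%.

Employed = 1,979.49 + 71.90 = 2,051.39 thousand (anyone who worked, including part-time for economic reasons, counts as employed).
Unemployed = 107.76 thousand.
Labor force = 2,051.39 + 107.76 = 2,159.15 thousand.
Not in labor force = 1,040.36 + 181.44 + 469.12 = 1,690.92 thousand (those not working and not actively searching are outside the labor force).
Civilian working-age population = 2,159.15 + 1,690.92 = 3,850.07 thousand.
Unemployment rate = 107.76 / 2,159.15 = 4.99%.
Labor force participation rate = 2,159.15 / 3,850.07 = 56.08%.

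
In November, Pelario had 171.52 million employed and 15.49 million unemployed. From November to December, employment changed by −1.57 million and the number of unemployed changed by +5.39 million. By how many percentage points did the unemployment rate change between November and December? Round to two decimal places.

November: labor force = 171.52 + 15.49 = 187.01; u = 15.49/187.01 = 8.28%.
December: labor force = 169.95 + 20.88 = 190.83; u = 20.88/190.83 = 10.94%.
Change = 10.94% − 8.28% = +2.66 pp.

The unemployment rate changed by +2.66 percentage points.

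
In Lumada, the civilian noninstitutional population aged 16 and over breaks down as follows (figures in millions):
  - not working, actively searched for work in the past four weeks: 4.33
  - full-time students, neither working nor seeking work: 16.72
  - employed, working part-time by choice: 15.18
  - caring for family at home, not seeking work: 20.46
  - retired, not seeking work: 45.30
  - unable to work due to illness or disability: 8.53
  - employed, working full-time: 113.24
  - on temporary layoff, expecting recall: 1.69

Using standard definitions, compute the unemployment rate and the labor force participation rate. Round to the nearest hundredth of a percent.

Employed = 15.18 + 113.24 = 128.42 million.
Unemployed = 4.33 + 1.69 = 6.02 million (jobless and actively searching, or on temporary layoff).
Labor force = 128.42 + 6.02 = 134.44 million.
Not in labor force = 16.72 + 20.46 + 45.30 + 8.53 = 91.01 million (those not working and not actively searching are outside the labor force).
Civilian working-age population = 134.44 + 91.01 = 225.45 million.
Unemployment rate = 6.02 / 134.44 = 4.48%.
Labor force participation rate = 134.44 / 225.45 = 59.63%.

Unemployment rate ≈ 4.48%; labor force participation rate ≈ 59.63%.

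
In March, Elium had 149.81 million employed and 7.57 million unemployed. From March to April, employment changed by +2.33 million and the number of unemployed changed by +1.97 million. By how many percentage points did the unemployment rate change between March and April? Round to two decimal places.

March: labor force = 149.81 + 7.57 = 157.38; u = 7.57/157.38 = 4.81%.
April: labor force = 152.14 + 9.54 = 161.68; u = 9.54/161.68 = 5.90%.
Change = 5.90% − 4.81% = +1.09 pp.

The unemployment rate changed by +1.09 percentage points.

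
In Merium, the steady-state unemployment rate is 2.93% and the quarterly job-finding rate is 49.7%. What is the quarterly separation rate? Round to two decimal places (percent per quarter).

From u* = s/(s+f): s = u·f/(1−u).
s = 0.0293 × 49.7 / (1 − 0.0293) = 1.4562 / 0.9707 ≈ 1.50% per quarter.

Separation rate ≈ 1.50% per quarter.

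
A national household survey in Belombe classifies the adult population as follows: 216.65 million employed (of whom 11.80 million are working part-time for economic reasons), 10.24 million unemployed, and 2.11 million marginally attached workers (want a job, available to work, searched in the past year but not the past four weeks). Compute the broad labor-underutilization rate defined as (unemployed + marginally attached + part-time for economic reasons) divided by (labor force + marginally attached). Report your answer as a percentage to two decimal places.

Labor force = 216.65 + 10.24 = 226.89 million.
Numerator = 10.24 + 2.11 + 11.80 = 24.15 million.
Denominator = 226.89 + 2.11 = 229.00 million.
Broad rate = 24.15 / 229.00 = 10.55%.

Broad underutilization rate ≈ 10.55%.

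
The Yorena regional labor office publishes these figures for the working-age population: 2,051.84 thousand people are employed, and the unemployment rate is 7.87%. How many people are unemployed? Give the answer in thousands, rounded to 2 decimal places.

Let U be the number unemployed. The labor force is E + U, and U/(E+U) = 0.0787.
So U = 0.0787 × 2,051.84 / (1 − 0.0787) = 161.4798 / 0.9213 ≈ 175.27 thousand.

About 175.27 thousand are unemployed.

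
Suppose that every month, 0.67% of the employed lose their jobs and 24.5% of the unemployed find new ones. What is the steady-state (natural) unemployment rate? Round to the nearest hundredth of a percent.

At steady state the flows balance: s·E = f·U, so U/(E+U) = s/(s+f).
u* = 0.67 / (0.67 + 24.5) = 0.67 / 25.17 = 2.66%.

Steady-state unemployment rate ≈ 2.66%.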